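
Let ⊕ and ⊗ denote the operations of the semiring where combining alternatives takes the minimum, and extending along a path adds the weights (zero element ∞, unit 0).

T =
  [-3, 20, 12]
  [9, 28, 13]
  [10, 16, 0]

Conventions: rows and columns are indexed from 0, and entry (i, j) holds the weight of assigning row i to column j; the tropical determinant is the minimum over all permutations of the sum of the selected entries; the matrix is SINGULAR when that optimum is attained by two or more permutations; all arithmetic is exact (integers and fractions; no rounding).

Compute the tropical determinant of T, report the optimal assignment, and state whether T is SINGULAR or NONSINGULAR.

σ = (0, 1, 2): (-3) + 28 + 0 = 25
σ = (0, 2, 1): (-3) + 13 + 16 = 26
σ = (1, 0, 2): 20 + 9 + 0 = 29
σ = (1, 2, 0): 20 + 13 + 10 = 43
σ = (2, 0, 1): 12 + 9 + 16 = 37
σ = (2, 1, 0): 12 + 28 + 10 = 50
Optimal value attained by: σ = (0, 1, 2).
Answer: det⊕(T) = 25; verdict: NONSINGULAR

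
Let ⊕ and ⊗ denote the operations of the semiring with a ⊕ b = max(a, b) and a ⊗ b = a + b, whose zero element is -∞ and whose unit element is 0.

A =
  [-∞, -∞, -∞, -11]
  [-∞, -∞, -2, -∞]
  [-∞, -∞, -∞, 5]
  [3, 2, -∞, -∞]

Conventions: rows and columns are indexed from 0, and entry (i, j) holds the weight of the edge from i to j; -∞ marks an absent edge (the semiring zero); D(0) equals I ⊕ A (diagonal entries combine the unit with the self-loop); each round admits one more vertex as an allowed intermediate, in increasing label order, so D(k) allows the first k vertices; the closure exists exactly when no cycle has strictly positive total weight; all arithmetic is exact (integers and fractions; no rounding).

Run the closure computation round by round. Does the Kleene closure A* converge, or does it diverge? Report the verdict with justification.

D(0):
  [0, -∞, -∞, -11]
  [-∞, 0, -2, -∞]
  [-∞, -∞, 0, 5]
  [3, 2, -∞, 0]
D(1):
  [0, -∞, -∞, -11]
  [-∞, 0, -2, -∞]
  [-∞, -∞, 0, 5]
  [3, 2, -∞, 0]
D(2):
  [0, -∞, -∞, -11]
  [-∞, 0, -2, -∞]
  [-∞, -∞, 0, 5]
  [3, 2, 0, 0]
Detection: at round 3, diagonal entry (3, 3) turns strictly positive.
Key observation: the cycle 3->1->2->3 has total weight 2 + (-2) + 5, which is strictly positive.
Answer: DIVERGES — positive cycle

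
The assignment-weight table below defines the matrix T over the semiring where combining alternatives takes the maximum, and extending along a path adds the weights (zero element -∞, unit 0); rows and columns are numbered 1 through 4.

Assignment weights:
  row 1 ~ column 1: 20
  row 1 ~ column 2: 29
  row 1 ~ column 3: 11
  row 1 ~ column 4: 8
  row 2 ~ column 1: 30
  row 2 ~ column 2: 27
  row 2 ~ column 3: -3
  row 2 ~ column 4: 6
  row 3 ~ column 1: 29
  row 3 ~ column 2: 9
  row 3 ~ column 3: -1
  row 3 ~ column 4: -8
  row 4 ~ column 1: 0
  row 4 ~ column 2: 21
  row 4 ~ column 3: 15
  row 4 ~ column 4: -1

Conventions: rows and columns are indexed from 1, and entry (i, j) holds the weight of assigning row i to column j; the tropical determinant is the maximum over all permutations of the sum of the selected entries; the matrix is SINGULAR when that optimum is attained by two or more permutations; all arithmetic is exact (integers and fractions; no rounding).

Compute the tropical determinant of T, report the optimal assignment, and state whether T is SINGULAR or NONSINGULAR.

σ = (1, 2, 3, 4): 20 + 27 + (-1) + (-1) = 45
σ = (1, 2, 4, 3): 20 + 27 + (-8) + 15 = 54
σ = (1, 3, 2, 4): 20 + (-3) + 9 + (-1) = 25
σ = (1, 3, 4, 2): 20 + (-3) + (-8) + 21 = 30
σ = (1, 4, 2, 3): 20 + 6 + 9 + 15 = 50
σ = (1, 4, 3, 2): 20 + 6 + (-1) + 21 = 46
σ = (2, 1, 3, 4): 29 + 30 + (-1) + (-1) = 57
σ = (2, 1, 4, 3): 29 + 30 + (-8) + 15 = 66
σ = (2, 3, 1, 4): 29 + (-3) + 29 + (-1) = 54
σ = (2, 3, 4, 1): 29 + (-3) + (-8) + 0 = 18
σ = (2, 4, 1, 3): 29 + 6 + 29 + 15 = 79
σ = (2, 4, 3, 1): 29 + 6 + (-1) + 0 = 34
σ = (3, 1, 2, 4): 11 + 30 + 9 + (-1) = 49
σ = (3, 1, 4, 2): 11 + 30 + (-8) + 21 = 54
σ = (3, 2, 1, 4): 11 + 27 + 29 + (-1) = 66
σ = (3, 2, 4, 1): 11 + 27 + (-8) + 0 = 30
σ = (3, 4, 1, 2): 11 + 6 + 29 + 21 = 67
σ = (3, 4, 2, 1): 11 + 6 + 9 + 0 = 26
σ = (4, 1, 2, 3): 8 + 30 + 9 + 15 = 62
σ = (4, 1, 3, 2): 8 + 30 + (-1) + 21 = 58
σ = (4, 2, 1, 3): 8 + 27 + 29 + 15 = 79
σ = (4, 2, 3, 1): 8 + 27 + (-1) + 0 = 34
σ = (4, 3, 1, 2): 8 + (-3) + 29 + 21 = 55
σ = (4, 3, 2, 1): 8 + (-3) + 9 + 0 = 14
Optimal value attained by: σ = (2, 4, 1, 3).
Answer: det⊕(T) = 79; verdict: SINGULAR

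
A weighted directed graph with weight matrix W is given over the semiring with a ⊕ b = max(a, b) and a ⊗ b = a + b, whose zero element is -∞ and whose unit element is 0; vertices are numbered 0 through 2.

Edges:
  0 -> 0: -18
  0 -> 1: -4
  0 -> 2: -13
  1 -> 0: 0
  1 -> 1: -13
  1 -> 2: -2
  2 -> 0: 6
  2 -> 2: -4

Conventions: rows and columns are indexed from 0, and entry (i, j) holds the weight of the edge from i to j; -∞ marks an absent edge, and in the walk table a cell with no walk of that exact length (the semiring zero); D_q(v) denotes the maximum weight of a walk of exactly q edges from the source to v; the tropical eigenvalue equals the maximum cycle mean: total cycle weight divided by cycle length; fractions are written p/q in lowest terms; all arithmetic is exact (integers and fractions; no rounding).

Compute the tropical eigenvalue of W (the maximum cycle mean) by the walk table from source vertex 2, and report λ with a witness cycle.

q=0: [-∞, -∞, 0]
q=1: [6, -∞, -4]
q=2: [2, 2, -7]
q=3: [2, -2, 0]
Optimal cycle mean attained by: cycle 0->1->2->0, total (-4) + (-2) + 6, length 3.
Answer: λ = 0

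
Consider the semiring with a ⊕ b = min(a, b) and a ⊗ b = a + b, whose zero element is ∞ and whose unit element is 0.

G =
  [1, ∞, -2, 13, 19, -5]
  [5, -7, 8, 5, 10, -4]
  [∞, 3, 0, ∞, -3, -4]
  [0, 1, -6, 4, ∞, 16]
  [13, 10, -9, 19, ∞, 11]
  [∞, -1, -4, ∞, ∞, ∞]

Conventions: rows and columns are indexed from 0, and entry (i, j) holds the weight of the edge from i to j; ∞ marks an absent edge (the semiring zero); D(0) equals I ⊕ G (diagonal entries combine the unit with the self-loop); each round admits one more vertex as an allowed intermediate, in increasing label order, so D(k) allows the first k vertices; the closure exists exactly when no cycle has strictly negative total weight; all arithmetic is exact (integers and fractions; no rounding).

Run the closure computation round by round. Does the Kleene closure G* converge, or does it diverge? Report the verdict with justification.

Detection: at round 0, diagonal entry (1, 1) turns strictly negative.
Key observation: the cycle 1->1 has total weight (-7), which is strictly negative.
Answer: DIVERGES — negative cycle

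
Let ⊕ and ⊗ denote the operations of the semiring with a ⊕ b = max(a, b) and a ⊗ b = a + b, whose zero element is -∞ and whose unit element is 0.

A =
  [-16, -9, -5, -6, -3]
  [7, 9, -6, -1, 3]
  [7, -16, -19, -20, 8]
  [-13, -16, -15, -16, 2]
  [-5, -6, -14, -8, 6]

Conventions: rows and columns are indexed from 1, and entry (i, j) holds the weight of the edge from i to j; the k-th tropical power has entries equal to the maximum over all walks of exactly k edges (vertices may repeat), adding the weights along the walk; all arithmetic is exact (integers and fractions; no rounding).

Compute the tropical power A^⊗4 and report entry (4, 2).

A^⊗2:
  [2, 0, -15, -10, 3]
  [16, 18, 3, 8, 12]
  [3, 2, 2, 1, 14]
  [-3, -4, -12, -6, 8]
  [1, 3, -8, -2, 12]
A^⊗3:
  [7, 9, -3, -1, 9]
  [25, 27, 12, 17, 21]
  [9, 11, 0, 6, 20]
  [3, 5, -6, 0, 14]
  [10, 12, -2, 4, 18]
A^⊗4:
  [16, 18, 3, 8, 15]
  [34, 36, 21, 26, 30]
  [18, 20, 6, 12, 26]
  [12, 14, 0, 6, 20]
  [19, 21, 6, 11, 24]
Key observation: the optimum is the walk 4->5->2->2->2, with weight 2 + (-6) + 9 + 9 = 14.
Optimal value attained by: walk 4->5->2->2->2.
Answer: (A^⊗4)[4][2] = 14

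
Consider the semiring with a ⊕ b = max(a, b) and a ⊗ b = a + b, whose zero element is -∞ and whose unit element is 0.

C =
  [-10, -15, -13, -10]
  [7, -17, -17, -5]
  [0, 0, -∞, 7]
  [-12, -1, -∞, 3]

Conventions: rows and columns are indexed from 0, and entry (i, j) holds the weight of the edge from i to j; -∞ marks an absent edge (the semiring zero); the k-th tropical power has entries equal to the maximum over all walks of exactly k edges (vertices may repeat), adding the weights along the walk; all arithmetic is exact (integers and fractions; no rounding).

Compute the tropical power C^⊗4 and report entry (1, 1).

C^⊗2:
  [-8, -11, -23, -6]
  [-3, -6, -6, -2]
  [7, 6, -13, 10]
  [6, 2, -18, 6]
C^⊗3:
  [-4, -7, -21, -3]
  [1, -3, -16, 1]
  [13, 9, -6, 13]
  [9, 5, -7, 9]
C^⊗4:
  [0, -4, -17, 0]
  [4, 0, -12, 4]
  [16, 12, 0, 16]
  [12, 8, -4, 12]
Key observation: the optimum is the walk 1->0->2->3->1, with weight 7 + (-13) + 7 + (-1) = 0.
Optimal value attained by: walk 1->0->2->3->1.
Answer: (C^⊗4)[1][1] = 0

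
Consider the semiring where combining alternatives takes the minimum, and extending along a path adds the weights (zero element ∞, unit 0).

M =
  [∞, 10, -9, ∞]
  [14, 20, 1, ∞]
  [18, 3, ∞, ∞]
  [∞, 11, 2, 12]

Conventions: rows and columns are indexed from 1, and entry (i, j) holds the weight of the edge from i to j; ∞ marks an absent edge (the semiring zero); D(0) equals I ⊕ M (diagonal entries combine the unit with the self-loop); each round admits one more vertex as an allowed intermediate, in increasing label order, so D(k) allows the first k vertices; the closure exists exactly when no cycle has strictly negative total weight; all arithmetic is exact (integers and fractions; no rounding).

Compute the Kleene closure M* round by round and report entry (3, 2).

D(0):
  [0, 10, -9, ∞]
  [14, 0, 1, ∞]
  [18, 3, 0, ∞]
  [∞, 11, 2, 0]
D(1):
  [0, 10, -9, ∞]
  [14, 0, 1, ∞]
  [18, 3, 0, ∞]
  [∞, 11, 2, 0]
D(2):
  [0, 10, -9, ∞]
  [14, 0, 1, ∞]
  [17, 3, 0, ∞]
  [25, 11, 2, 0]
D(3):
  [0, -6, -9, ∞]
  [14, 0, 1, ∞]
  [17, 3, 0, ∞]
  [19, 5, 2, 0]
D(4):
  [0, -6, -9, ∞]
  [14, 0, 1, ∞]
  [17, 3, 0, ∞]
  [19, 5, 2, 0]
Answer: M*[3][2] = 3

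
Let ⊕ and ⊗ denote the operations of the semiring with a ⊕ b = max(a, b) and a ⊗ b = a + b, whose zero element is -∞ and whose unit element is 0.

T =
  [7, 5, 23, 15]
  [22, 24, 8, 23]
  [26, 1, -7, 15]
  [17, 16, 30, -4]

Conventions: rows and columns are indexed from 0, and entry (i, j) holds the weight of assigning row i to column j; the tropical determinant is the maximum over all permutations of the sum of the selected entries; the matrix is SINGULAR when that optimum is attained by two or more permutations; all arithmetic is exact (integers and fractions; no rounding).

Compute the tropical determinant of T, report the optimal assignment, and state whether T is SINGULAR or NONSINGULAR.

σ = (0, 1, 2, 3): 7 + 24 + (-7) + (-4) = 20
σ = (0, 1, 3, 2): 7 + 24 + 15 + 30 = 76
σ = (0, 2, 1, 3): 7 + 8 + 1 + (-4) = 12
σ = (0, 2, 3, 1): 7 + 8 + 15 + 16 = 46
σ = (0, 3, 1, 2): 7 + 23 + 1 + 30 = 61
σ = (0, 3, 2, 1): 7 + 23 + (-7) + 16 = 39
σ = (1, 0, 2, 3): 5 + 22 + (-7) + (-4) = 16
σ = (1, 0, 3, 2): 5 + 22 + 15 + 30 = 72
σ = (1, 2, 0, 3): 5 + 8 + 26 + (-4) = 35
σ = (1, 2, 3, 0): 5 + 8 + 15 + 17 = 45
σ = (1, 3, 0, 2): 5 + 23 + 26 + 30 = 84
σ = (1, 3, 2, 0): 5 + 23 + (-7) + 17 = 38
σ = (2, 0, 1, 3): 23 + 22 + 1 + (-4) = 42
σ = (2, 0, 3, 1): 23 + 22 + 15 + 16 = 76
σ = (2, 1, 0, 3): 23 + 24 + 26 + (-4) = 69
σ = (2, 1, 3, 0): 23 + 24 + 15 + 17 = 79
σ = (2, 3, 0, 1): 23 + 23 + 26 + 16 = 88
σ = (2, 3, 1, 0): 23 + 23 + 1 + 17 = 64
σ = (3, 0, 1, 2): 15 + 22 + 1 + 30 = 68
σ = (3, 0, 2, 1): 15 + 22 + (-7) + 16 = 46
σ = (3, 1, 0, 2): 15 + 24 + 26 + 30 = 95
σ = (3, 1, 2, 0): 15 + 24 + (-7) + 17 = 49
σ = (3, 2, 0, 1): 15 + 8 + 26 + 16 = 65
σ = (3, 2, 1, 0): 15 + 8 + 1 + 17 = 41
Optimal value attained by: σ = (3, 1, 0, 2).
Answer: det⊕(T) = 95; verdict: NONSINGULAR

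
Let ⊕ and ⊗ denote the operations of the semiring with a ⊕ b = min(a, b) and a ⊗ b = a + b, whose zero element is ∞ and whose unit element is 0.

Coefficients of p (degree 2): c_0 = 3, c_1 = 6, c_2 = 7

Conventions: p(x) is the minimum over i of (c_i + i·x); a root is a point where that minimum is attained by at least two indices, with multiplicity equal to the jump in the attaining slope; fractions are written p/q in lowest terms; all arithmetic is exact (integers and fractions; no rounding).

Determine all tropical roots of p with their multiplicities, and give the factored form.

hull edge (i=0, c=3) to (i=2, c=7): slope 2, span 2
Factored form: p(x) = 7 ⊗ (x ⊕ (-2)) ⊗ (x ⊕ (-2))
Answer: roots = -2 (mult 2)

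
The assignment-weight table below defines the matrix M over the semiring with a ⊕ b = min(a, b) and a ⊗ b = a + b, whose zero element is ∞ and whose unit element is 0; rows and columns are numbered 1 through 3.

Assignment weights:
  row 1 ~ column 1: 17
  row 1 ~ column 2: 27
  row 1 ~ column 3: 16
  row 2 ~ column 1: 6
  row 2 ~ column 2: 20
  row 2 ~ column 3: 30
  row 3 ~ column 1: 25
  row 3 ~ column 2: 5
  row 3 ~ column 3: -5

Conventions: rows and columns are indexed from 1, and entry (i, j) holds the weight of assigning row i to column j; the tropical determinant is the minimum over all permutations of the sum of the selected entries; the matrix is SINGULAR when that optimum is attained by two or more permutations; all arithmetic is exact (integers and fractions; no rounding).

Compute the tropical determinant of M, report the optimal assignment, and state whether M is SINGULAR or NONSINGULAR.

σ = (1, 2, 3): 17 + 20 + (-5) = 32
σ = (1, 3, 2): 17 + 30 + 5 = 52
σ = (2, 1, 3): 27 + 6 + (-5) = 28
σ = (2, 3, 1): 27 + 30 + 25 = 82
σ = (3, 1, 2): 16 + 6 + 5 = 27
σ = (3, 2, 1): 16 + 20 + 25 = 61
Optimal value attained by: σ = (3, 1, 2).
Answer: det⊕(M) = 27; verdict: NONSINGULAR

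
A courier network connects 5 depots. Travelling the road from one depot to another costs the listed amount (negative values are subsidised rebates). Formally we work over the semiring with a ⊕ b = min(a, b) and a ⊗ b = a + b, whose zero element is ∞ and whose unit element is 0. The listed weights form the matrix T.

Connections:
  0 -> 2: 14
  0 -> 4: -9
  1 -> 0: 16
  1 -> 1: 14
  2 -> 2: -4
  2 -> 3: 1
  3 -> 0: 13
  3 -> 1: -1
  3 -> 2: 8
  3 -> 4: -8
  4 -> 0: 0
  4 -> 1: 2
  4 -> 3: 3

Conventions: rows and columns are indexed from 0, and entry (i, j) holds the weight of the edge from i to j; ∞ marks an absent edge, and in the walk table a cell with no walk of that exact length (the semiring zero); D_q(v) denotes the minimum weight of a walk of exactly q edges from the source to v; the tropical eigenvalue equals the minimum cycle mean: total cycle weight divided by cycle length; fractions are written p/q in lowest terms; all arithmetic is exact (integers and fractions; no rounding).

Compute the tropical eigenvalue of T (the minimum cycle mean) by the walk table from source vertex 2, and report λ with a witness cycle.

q=0: [∞, ∞, 0, ∞, ∞]
q=1: [∞, ∞, -4, 1, ∞]
q=2: [14, 0, -8, -3, -7]
q=3: [-7, -5, -12, -7, -11]
q=4: [-11, -9, -16, -11, -16]
q=5: [-16, -14, -20, -15, -20]
Optimal cycle mean attained by: cycle 0->4->0, total (-9) + 0, length 2.
Answer: λ = -9/2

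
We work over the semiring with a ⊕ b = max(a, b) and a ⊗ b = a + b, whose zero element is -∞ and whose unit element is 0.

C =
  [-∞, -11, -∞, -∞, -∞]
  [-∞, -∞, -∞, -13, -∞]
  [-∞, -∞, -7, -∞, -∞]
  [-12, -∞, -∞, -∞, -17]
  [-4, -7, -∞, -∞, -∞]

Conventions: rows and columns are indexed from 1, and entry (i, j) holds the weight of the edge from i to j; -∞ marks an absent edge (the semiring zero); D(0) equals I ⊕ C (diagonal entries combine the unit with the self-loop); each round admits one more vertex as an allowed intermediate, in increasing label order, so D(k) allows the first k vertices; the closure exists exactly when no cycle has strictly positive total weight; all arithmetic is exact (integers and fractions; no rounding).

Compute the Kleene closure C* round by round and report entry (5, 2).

D(0):
  [0, -11, -∞, -∞, -∞]
  [-∞, 0, -∞, -13, -∞]
  [-∞, -∞, 0, -∞, -∞]
  [-12, -∞, -∞, 0, -17]
  [-4, -7, -∞, -∞, 0]
D(1):
  [0, -11, -∞, -∞, -∞]
  [-∞, 0, -∞, -13, -∞]
  [-∞, -∞, 0, -∞, -∞]
  [-12, -23, -∞, 0, -17]
  [-4, -7, -∞, -∞, 0]
D(2):
  [0, -11, -∞, -24, -∞]
  [-∞, 0, -∞, -13, -∞]
  [-∞, -∞, 0, -∞, -∞]
  [-12, -23, -∞, 0, -17]
  [-4, -7, -∞, -20, 0]
D(3):
  [0, -11, -∞, -24, -∞]
  [-∞, 0, -∞, -13, -∞]
  [-∞, -∞, 0, -∞, -∞]
  [-12, -23, -∞, 0, -17]
  [-4, -7, -∞, -20, 0]
D(4):
  [0, -11, -∞, -24, -41]
  [-25, 0, -∞, -13, -30]
  [-∞, -∞, 0, -∞, -∞]
  [-12, -23, -∞, 0, -17]
  [-4, -7, -∞, -20, 0]
D(5):
  [0, -11, -∞, -24, -41]
  [-25, 0, -∞, -13, -30]
  [-∞, -∞, 0, -∞, -∞]
  [-12, -23, -∞, 0, -17]
  [-4, -7, -∞, -20, 0]
Answer: C*[5][2] = -7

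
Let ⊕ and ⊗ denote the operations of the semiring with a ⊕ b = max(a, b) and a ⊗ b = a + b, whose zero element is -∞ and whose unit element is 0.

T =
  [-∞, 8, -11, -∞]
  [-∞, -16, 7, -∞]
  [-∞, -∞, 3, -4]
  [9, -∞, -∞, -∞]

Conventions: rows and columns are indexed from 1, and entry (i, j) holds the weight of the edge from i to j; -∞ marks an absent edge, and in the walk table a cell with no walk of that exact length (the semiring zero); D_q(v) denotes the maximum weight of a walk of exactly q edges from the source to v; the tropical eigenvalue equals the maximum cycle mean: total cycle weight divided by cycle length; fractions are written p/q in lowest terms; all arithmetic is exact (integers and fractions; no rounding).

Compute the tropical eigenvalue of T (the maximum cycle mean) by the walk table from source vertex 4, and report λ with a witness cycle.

q=0: [-∞, -∞, -∞, 0]
q=1: [9, -∞, -∞, -∞]
q=2: [-∞, 17, -2, -∞]
q=3: [-∞, 1, 24, -6]
q=4: [3, -15, 27, 20]
Optimal cycle mean attained by: cycle 1->2->3->4->1, total 8 + 7 + (-4) + 9, length 4.
Answer: λ = 5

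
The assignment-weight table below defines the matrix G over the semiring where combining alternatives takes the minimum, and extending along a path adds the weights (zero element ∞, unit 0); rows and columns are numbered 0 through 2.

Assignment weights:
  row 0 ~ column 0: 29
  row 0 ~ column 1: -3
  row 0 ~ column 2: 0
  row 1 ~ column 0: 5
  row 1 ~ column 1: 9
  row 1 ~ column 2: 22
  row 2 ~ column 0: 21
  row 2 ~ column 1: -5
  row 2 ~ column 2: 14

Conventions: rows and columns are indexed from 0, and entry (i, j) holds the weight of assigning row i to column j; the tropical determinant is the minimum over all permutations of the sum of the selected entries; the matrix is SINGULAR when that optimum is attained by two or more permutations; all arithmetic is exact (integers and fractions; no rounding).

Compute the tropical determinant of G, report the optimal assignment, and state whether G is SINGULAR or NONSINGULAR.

σ = (0, 1, 2): 29 + 9 + 14 = 52
σ = (0, 2, 1): 29 + 22 + (-5) = 46
σ = (1, 0, 2): (-3) + 5 + 14 = 16
σ = (1, 2, 0): (-3) + 22 + 21 = 40
σ = (2, 0, 1): 0 + 5 + (-5) = 0
σ = (2, 1, 0): 0 + 9 + 21 = 30
Optimal value attained by: σ = (2, 0, 1).
Answer: det⊕(G) = 0; verdict: NONSINGULAR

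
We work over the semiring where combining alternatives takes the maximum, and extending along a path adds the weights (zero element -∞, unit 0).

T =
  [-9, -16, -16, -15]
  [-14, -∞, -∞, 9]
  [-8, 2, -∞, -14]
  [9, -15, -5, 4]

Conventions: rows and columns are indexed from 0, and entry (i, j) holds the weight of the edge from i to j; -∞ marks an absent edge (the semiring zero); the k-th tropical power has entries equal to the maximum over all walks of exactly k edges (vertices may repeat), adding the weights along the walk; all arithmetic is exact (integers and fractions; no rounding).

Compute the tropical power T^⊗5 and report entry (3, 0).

T^⊗2:
  [-6, -14, -20, -7]
  [18, -6, 4, 13]
  [-5, -24, -19, 11]
  [13, -3, -1, 8]
T^⊗3:
  [2, -18, -12, -3]
  [22, 6, 8, 17]
  [20, -4, 6, 15]
  [17, 1, 3, 12]
T^⊗4:
  [6, -10, -8, 1]
  [26, 10, 12, 21]
  [24, 8, 10, 19]
  [21, 5, 7, 16]
T^⊗5:
  [10, -6, -4, 5]
  [30, 14, 16, 25]
  [28, 12, 14, 23]
  [25, 9, 11, 20]
Key observation: the optimum is the walk 3->3->3->3->3->0, with weight 4 + 4 + 4 + 4 + 9 = 25.
Optimal value attained by: walk 3->3->3->3->3->0.
Answer: (T^⊗5)[3][0] = 25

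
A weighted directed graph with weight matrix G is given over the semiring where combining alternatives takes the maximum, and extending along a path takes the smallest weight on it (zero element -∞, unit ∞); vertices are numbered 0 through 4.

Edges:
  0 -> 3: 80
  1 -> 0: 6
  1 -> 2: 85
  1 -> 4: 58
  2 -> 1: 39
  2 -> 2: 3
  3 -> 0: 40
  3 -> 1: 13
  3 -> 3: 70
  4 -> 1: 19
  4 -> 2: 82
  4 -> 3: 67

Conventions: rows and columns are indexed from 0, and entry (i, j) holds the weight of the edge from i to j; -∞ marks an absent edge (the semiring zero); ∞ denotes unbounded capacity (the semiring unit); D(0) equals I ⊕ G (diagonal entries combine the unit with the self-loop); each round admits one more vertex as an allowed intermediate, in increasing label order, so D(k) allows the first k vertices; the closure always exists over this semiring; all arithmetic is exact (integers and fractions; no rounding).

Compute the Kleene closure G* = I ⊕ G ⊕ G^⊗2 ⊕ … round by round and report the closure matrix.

D(0):
  [∞, -∞, -∞, 80, -∞]
  [6, ∞, 85, -∞, 58]
  [-∞, 39, ∞, -∞, -∞]
  [40, 13, -∞, ∞, -∞]
  [-∞, 19, 82, 67, ∞]
D(1):
  [∞, -∞, -∞, 80, -∞]
  [6, ∞, 85, 6, 58]
  [-∞, 39, ∞, -∞, -∞]
  [40, 13, -∞, ∞, -∞]
  [-∞, 19, 82, 67, ∞]
D(2):
  [∞, -∞, -∞, 80, -∞]
  [6, ∞, 85, 6, 58]
  [6, 39, ∞, 6, 39]
  [40, 13, 13, ∞, 13]
  [6, 19, 82, 67, ∞]
D(3):
  [∞, -∞, -∞, 80, -∞]
  [6, ∞, 85, 6, 58]
  [6, 39, ∞, 6, 39]
  [40, 13, 13, ∞, 13]
  [6, 39, 82, 67, ∞]
D(4):
  [∞, 13, 13, 80, 13]
  [6, ∞, 85, 6, 58]
  [6, 39, ∞, 6, 39]
  [40, 13, 13, ∞, 13]
  [40, 39, 82, 67, ∞]
D(5):
  [∞, 13, 13, 80, 13]
  [40, ∞, 85, 58, 58]
  [39, 39, ∞, 39, 39]
  [40, 13, 13, ∞, 13]
  [40, 39, 82, 67, ∞]
Answer: G* = [[∞, 13, 13, 80, 13], [40, ∞, 85, 58, 58], [39, 39, ∞, 39, 39], [40, 13, 13, ∞, 13], [40, 39, 82, 67, ∞]]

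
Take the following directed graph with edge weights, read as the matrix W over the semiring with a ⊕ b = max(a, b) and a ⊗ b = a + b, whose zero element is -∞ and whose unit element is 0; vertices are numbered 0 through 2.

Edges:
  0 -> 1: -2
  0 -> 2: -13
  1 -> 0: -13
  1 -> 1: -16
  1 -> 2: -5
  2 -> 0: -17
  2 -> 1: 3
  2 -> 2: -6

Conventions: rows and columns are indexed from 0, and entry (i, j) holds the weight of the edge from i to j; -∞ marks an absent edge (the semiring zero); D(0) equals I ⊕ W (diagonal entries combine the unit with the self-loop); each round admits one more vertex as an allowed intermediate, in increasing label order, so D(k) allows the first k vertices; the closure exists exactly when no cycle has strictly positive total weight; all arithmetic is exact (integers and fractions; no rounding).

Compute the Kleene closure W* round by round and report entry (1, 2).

D(0):
  [0, -2, -13]
  [-13, 0, -5]
  [-17, 3, 0]
D(1):
  [0, -2, -13]
  [-13, 0, -5]
  [-17, 3, 0]
D(2):
  [0, -2, -7]
  [-13, 0, -5]
  [-10, 3, 0]
D(3):
  [0, -2, -7]
  [-13, 0, -5]
  [-10, 3, 0]
Answer: W*[1][2] = -5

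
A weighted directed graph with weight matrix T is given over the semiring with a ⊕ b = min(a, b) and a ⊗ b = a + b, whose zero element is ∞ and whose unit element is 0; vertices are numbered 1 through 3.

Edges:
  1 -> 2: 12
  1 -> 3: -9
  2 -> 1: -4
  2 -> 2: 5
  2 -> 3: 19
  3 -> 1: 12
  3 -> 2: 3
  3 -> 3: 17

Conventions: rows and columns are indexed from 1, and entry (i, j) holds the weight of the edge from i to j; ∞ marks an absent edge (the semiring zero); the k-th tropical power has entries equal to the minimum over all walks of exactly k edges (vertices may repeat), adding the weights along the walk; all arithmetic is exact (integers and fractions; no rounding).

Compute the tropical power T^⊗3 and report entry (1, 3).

T^⊗2:
  [3, -6, 8]
  [1, 8, -13]
  [-1, 8, 3]
T^⊗3:
  [-10, -1, -6]
  [-1, -10, -8]
  [4, 6, -10]
Key observation: the optimum is the walk 1->3->1->3, with weight (-9) + 12 + (-9) = -6.
Optimal value attained by: walk 1->3->1->3.
Answer: (T^⊗3)[1][3] = -6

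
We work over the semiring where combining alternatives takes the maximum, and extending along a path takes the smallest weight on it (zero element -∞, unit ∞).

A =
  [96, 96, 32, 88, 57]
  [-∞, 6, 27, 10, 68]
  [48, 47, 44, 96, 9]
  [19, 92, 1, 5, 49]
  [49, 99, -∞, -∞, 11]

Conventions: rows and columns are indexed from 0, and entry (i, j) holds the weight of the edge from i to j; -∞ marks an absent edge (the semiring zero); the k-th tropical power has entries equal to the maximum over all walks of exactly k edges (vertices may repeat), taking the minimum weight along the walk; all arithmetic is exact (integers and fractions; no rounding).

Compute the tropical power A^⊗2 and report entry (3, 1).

A^⊗2:
  [96, 96, 32, 88, 68]
  [49, 68, 27, 27, 11]
  [48, 92, 44, 48, 49]
  [49, 49, 27, 19, 68]
  [49, 49, 32, 49, 68]
Key observation: the optimum is the walk 3->4->1, with weight 49 min 99 = 49.
Optimal value attained by: walk 3->4->1.
Answer: (A^⊗2)[3][1] = 49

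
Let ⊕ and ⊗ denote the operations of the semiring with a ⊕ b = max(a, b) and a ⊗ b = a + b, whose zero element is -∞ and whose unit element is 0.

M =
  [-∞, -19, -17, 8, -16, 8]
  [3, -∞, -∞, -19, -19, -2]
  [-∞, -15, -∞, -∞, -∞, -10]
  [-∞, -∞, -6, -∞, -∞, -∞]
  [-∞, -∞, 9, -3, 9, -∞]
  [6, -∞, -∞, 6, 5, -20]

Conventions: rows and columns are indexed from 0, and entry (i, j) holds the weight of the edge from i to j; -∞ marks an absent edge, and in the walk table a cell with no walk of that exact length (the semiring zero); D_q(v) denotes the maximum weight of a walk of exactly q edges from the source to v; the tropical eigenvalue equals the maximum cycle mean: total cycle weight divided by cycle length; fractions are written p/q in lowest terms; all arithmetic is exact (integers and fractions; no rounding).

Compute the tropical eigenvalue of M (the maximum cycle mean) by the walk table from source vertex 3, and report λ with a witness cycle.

q=0: [-∞, -∞, -∞, 0, -∞, -∞]
q=1: [-∞, -∞, -6, -∞, -∞, -∞]
q=2: [-∞, -21, -∞, -∞, -∞, -16]
q=3: [-10, -∞, -∞, -10, -11, -23]
q=4: [-17, -29, -2, -2, -2, -2]
q=5: [4, -17, 7, 4, 7, -9]
q=6: [-3, -8, 16, 12, 16, 12]
Optimal cycle mean attained by: cycle 4->4, total 9, length 1.
Answer: λ = 9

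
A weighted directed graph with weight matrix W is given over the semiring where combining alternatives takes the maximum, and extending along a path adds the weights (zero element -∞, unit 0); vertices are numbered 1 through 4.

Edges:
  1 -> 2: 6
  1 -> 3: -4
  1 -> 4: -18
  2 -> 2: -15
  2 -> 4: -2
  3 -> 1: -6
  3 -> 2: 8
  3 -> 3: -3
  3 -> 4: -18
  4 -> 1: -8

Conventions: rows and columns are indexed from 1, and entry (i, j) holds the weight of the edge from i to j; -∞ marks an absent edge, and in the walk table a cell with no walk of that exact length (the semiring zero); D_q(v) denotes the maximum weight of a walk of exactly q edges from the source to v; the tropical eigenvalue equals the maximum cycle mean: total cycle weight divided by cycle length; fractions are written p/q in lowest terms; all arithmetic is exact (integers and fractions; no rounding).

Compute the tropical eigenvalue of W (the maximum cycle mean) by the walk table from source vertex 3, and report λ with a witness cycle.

q=0: [-∞, -∞, 0, -∞]
q=1: [-6, 8, -3, -18]
q=2: [-9, 5, -6, 6]
q=3: [-2, 2, -9, 3]
q=4: [-5, 4, -6, 0]
Optimal cycle mean attained by: cycle 1->2->4->1, total 6 + (-2) + (-8), length 3.
Answer: λ = -4/3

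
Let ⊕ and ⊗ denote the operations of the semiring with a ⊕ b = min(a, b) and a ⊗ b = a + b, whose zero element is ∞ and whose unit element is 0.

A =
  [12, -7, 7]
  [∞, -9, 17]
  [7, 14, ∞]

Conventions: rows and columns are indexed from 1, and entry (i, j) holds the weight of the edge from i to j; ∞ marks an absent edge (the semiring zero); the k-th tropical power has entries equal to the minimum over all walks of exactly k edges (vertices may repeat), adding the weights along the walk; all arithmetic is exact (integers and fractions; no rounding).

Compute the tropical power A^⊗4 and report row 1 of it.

A^⊗2:
  [14, -16, 10]
  [24, -18, 8]
  [19, 0, 14]
A^⊗3:
  [17, -25, 1]
  [15, -27, -1]
  [21, -9, 17]
A^⊗4:
  [8, -34, -8]
  [6, -36, -10]
  [24, -18, 8]
Answer: row 1 of A^⊗4 = [8, -34, -8]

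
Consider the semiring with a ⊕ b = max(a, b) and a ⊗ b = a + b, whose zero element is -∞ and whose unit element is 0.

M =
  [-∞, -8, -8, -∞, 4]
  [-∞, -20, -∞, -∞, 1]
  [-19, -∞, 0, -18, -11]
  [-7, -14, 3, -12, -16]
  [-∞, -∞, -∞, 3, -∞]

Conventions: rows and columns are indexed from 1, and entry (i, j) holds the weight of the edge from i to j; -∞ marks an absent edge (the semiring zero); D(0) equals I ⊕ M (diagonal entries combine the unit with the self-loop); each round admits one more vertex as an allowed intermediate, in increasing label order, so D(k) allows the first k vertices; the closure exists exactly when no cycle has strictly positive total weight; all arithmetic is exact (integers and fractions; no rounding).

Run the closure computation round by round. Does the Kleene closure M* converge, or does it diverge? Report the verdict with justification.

D(0):
  [0, -8, -8, -∞, 4]
  [-∞, 0, -∞, -∞, 1]
  [-19, -∞, 0, -18, -11]
  [-7, -14, 3, 0, -16]
  [-∞, -∞, -∞, 3, 0]
D(1):
  [0, -8, -8, -∞, 4]
  [-∞, 0, -∞, -∞, 1]
  [-19, -27, 0, -18, -11]
  [-7, -14, 3, 0, -3]
  [-∞, -∞, -∞, 3, 0]
D(2):
  [0, -8, -8, -∞, 4]
  [-∞, 0, -∞, -∞, 1]
  [-19, -27, 0, -18, -11]
  [-7, -14, 3, 0, -3]
  [-∞, -∞, -∞, 3, 0]
D(3):
  [0, -8, -8, -26, 4]
  [-∞, 0, -∞, -∞, 1]
  [-19, -27, 0, -18, -11]
  [-7, -14, 3, 0, -3]
  [-∞, -∞, -∞, 3, 0]
D(4):
  [0, -8, -8, -26, 4]
  [-∞, 0, -∞, -∞, 1]
  [-19, -27, 0, -18, -11]
  [-7, -14, 3, 0, -3]
  [-4, -11, 6, 3, 0]
D(5):
  [0, -7, 10, 7, 4]
  [-3, 0, 7, 4, 1]
  [-15, -22, 0, -8, -11]
  [-7, -14, 3, 0, -3]
  [-4, -11, 6, 3, 0]
Key observation: every diagonal entry stays at the unit through all rounds, so no improving cycle exists.
Answer: CONVERGES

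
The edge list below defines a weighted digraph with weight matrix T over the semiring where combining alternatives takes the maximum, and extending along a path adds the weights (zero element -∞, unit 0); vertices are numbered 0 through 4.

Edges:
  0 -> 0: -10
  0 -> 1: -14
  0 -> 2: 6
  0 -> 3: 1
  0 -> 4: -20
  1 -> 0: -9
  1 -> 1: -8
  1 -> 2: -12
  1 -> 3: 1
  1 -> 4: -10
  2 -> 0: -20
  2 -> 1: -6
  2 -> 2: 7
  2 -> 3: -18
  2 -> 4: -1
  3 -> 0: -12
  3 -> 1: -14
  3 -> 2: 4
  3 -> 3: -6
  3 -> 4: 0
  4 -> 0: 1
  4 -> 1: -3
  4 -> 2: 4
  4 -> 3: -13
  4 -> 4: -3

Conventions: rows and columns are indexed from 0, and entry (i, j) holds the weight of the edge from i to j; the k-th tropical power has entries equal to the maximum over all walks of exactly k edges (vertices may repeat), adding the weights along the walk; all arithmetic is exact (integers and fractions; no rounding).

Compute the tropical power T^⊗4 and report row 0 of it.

T^⊗2:
  [-11, 0, 13, -5, 5]
  [-9, -13, 5, -5, 1]
  [0, 1, 14, -5, 6]
  [1, -2, 11, -11, 3]
  [-2, -2, 11, 2, 3]
T^⊗3:
  [6, 7, 20, 1, 12]
  [2, -1, 12, -8, 4]
  [7, 8, 21, 2, 13]
  [4, 5, 18, 2, 10]
  [4, 5, 18, -1, 10]
T^⊗4:
  [13, 14, 27, 8, 19]
  [5, 6, 19, 3, 11]
  [14, 15, 28, 9, 20]
  [11, 12, 25, 6, 17]
  [11, 12, 25, 6, 17]
Answer: row 0 of T^⊗4 = [13, 14, 27, 8, 19]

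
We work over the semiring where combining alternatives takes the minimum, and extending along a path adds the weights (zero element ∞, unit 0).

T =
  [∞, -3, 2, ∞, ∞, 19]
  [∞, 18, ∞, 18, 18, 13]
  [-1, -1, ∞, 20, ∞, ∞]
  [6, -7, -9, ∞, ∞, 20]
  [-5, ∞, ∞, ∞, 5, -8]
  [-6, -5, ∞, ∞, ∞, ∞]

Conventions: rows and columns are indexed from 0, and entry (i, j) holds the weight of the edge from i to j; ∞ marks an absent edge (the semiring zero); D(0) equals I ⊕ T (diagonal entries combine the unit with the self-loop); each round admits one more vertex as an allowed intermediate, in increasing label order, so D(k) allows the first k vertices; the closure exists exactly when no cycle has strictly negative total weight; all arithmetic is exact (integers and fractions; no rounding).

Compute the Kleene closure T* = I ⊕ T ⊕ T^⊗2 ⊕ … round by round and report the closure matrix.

D(0):
  [0, -3, 2, ∞, ∞, 19]
  [∞, 0, ∞, 18, 18, 13]
  [-1, -1, 0, 20, ∞, ∞]
  [6, -7, -9, 0, ∞, 20]
  [-5, ∞, ∞, ∞, 0, -8]
  [-6, -5, ∞, ∞, ∞, 0]
D(1):
  [0, -3, 2, ∞, ∞, 19]
  [∞, 0, ∞, 18, 18, 13]
  [-1, -4, 0, 20, ∞, 18]
  [6, -7, -9, 0, ∞, 20]
  [-5, -8, -3, ∞, 0, -8]
  [-6, -9, -4, ∞, ∞, 0]
D(2):
  [0, -3, 2, 15, 15, 10]
  [∞, 0, ∞, 18, 18, 13]
  [-1, -4, 0, 14, 14, 9]
  [6, -7, -9, 0, 11, 6]
  [-5, -8, -3, 10, 0, -8]
  [-6, -9, -4, 9, 9, 0]
D(3):
  [0, -3, 2, 15, 15, 10]
  [∞, 0, ∞, 18, 18, 13]
  [-1, -4, 0, 14, 14, 9]
  [-10, -13, -9, 0, 5, 0]
  [-5, -8, -3, 10, 0, -8]
  [-6, -9, -4, 9, 9, 0]
D(4):
  [0, -3, 2, 15, 15, 10]
  [8, 0, 9, 18, 18, 13]
  [-1, -4, 0, 14, 14, 9]
  [-10, -13, -9, 0, 5, 0]
  [-5, -8, -3, 10, 0, -8]
  [-6, -9, -4, 9, 9, 0]
D(5):
  [0, -3, 2, 15, 15, 7]
  [8, 0, 9, 18, 18, 10]
  [-1, -4, 0, 14, 14, 6]
  [-10, -13, -9, 0, 5, -3]
  [-5, -8, -3, 10, 0, -8]
  [-6, -9, -4, 9, 9, 0]
D(6):
  [0, -3, 2, 15, 15, 7]
  [4, 0, 6, 18, 18, 10]
  [-1, -4, 0, 14, 14, 6]
  [-10, -13, -9, 0, 5, -3]
  [-14, -17, -12, 1, 0, -8]
  [-6, -9, -4, 9, 9, 0]
Answer: T* = [[0, -3, 2, 15, 15, 7], [4, 0, 6, 18, 18, 10], [-1, -4, 0, 14, 14, 6], [-10, -13, -9, 0, 5, -3], [-14, -17, -12, 1, 0, -8], [-6, -9, -4, 9, 9, 0]]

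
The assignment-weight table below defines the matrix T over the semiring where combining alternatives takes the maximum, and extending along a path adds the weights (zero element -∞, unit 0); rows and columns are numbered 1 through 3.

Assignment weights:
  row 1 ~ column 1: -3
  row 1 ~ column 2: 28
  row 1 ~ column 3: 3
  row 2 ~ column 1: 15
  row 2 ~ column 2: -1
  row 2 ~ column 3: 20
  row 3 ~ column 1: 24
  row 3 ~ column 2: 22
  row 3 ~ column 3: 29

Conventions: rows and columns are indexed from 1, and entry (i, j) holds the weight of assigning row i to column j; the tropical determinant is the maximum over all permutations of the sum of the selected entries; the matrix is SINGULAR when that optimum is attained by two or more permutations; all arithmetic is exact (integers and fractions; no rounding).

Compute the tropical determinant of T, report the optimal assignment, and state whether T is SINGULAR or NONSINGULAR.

σ = (1, 2, 3): (-3) + (-1) + 29 = 25
σ = (1, 3, 2): (-3) + 20 + 22 = 39
σ = (2, 1, 3): 28 + 15 + 29 = 72
σ = (2, 3, 1): 28 + 20 + 24 = 72
σ = (3, 1, 2): 3 + 15 + 22 = 40
σ = (3, 2, 1): 3 + (-1) + 24 = 26
Optimal value attained by: σ = (2, 1, 3).
Answer: det⊕(T) = 72; verdict: SINGULAR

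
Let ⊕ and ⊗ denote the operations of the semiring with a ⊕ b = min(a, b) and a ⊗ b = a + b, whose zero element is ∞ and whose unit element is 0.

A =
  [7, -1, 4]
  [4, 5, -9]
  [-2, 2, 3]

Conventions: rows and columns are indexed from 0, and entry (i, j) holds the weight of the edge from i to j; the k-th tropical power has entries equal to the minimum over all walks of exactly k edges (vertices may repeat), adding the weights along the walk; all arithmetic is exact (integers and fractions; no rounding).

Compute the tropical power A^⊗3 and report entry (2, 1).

A^⊗2:
  [2, 4, -10]
  [-11, -7, -6]
  [1, -3, -7]
A^⊗3:
  [-12, -8, -7]
  [-8, -12, -16]
  [-9, -5, -12]
Key observation: the optimum is the walk 2->1->2->1, with weight 2 + (-9) + 2 = -5.
Optimal value attained by: walk 2->1->2->1.
Answer: (A^⊗3)[2][1] = -5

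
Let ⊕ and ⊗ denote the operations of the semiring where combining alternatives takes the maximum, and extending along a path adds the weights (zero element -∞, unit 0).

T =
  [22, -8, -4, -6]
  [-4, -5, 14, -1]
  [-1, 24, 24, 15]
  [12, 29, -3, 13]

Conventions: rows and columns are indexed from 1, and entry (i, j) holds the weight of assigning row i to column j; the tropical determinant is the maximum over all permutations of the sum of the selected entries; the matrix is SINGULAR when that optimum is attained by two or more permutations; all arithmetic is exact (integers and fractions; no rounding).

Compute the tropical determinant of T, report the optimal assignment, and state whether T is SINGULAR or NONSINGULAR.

σ = (1, 2, 3, 4): 22 + (-5) + 24 + 13 = 54
σ = (1, 2, 4, 3): 22 + (-5) + 15 + (-3) = 29
σ = (1, 3, 2, 4): 22 + 14 + 24 + 13 = 73
σ = (1, 3, 4, 2): 22 + 14 + 15 + 29 = 80
σ = (1, 4, 2, 3): 22 + (-1) + 24 + (-3) = 42
σ = (1, 4, 3, 2): 22 + (-1) + 24 + 29 = 74
σ = (2, 1, 3, 4): (-8) + (-4) + 24 + 13 = 25
σ = (2, 1, 4, 3): (-8) + (-4) + 15 + (-3) = 0
σ = (2, 3, 1, 4): (-8) + 14 + (-1) + 13 = 18
σ = (2, 3, 4, 1): (-8) + 14 + 15 + 12 = 33
σ = (2, 4, 1, 3): (-8) + (-1) + (-1) + (-3) = -13
σ = (2, 4, 3, 1): (-8) + (-1) + 24 + 12 = 27
σ = (3, 1, 2, 4): (-4) + (-4) + 24 + 13 = 29
σ = (3, 1, 4, 2): (-4) + (-4) + 15 + 29 = 36
σ = (3, 2, 1, 4): (-4) + (-5) + (-1) + 13 = 3
σ = (3, 2, 4, 1): (-4) + (-5) + 15 + 12 = 18
σ = (3, 4, 1, 2): (-4) + (-1) + (-1) + 29 = 23
σ = (3, 4, 2, 1): (-4) + (-1) + 24 + 12 = 31
σ = (4, 1, 2, 3): (-6) + (-4) + 24 + (-3) = 11
σ = (4, 1, 3, 2): (-6) + (-4) + 24 + 29 = 43
σ = (4, 2, 1, 3): (-6) + (-5) + (-1) + (-3) = -15
σ = (4, 2, 3, 1): (-6) + (-5) + 24 + 12 = 25
σ = (4, 3, 1, 2): (-6) + 14 + (-1) + 29 = 36
σ = (4, 3, 2, 1): (-6) + 14 + 24 + 12 = 44
Optimal value attained by: σ = (1, 3, 4, 2).
Answer: det⊕(T) = 80; verdict: NONSINGULAR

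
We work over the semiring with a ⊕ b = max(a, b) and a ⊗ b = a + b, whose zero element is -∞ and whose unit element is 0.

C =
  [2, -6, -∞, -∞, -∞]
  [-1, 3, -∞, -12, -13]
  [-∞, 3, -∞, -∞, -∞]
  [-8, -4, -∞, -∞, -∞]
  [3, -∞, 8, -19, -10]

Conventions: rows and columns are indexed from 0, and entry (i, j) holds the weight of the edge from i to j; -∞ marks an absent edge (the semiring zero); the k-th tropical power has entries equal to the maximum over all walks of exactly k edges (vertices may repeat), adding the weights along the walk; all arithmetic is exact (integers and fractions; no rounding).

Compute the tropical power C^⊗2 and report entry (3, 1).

C^⊗2:
  [4, -3, -∞, -18, -19]
  [2, 6, -5, -9, -10]
  [2, 6, -∞, -9, -10]
  [-5, -1, -∞, -16, -17]
  [5, 11, -2, -29, -20]
Key observation: the optimum is the walk 3->1->1, with weight (-4) + 3 = -1.
Optimal value attained by: walk 3->1->1.
Answer: (C^⊗2)[3][1] = -1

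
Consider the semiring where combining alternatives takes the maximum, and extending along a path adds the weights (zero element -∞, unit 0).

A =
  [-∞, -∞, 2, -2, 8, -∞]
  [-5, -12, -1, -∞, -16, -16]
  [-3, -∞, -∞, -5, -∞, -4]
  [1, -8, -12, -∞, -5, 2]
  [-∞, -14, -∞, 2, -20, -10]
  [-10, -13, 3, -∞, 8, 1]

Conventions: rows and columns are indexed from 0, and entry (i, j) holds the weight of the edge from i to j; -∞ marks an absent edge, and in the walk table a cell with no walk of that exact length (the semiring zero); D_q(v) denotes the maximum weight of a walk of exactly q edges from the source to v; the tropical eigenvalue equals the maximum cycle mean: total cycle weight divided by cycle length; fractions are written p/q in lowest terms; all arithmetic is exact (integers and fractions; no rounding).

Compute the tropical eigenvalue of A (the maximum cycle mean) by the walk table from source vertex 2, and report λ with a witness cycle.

q=0: [-∞, -∞, 0, -∞, -∞, -∞]
q=1: [-3, -∞, -∞, -5, -∞, -4]
q=2: [-4, -13, -1, -5, 5, -3]
q=3: [-4, -9, 0, 7, 5, -2]
q=4: [8, -1, 1, 7, 6, 9]
q=5: [8, -1, 12, 8, 17, 10]
q=6: [9, 3, 13, 19, 18, 11]
Optimal cycle mean attained by: cycle 3->5->4->3, total 2 + 8 + 2, length 3.
Answer: λ = 4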